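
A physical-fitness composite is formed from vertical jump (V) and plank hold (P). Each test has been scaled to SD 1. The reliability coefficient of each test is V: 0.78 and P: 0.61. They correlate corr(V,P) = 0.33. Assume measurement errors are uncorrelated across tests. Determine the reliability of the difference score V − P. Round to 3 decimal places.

0.545

Var(V−P) = 1 + 1 − 2·0.33 = 2 − 0.66 = 1.34.
Because errors are independent across components, Cov(Tᵢ,Tⱼ) = Cov(Xᵢ,Xⱼ); the off-diagonal part of the true-score variance is the same as above.
True-score variance = [0.78 + 0.61] − 0.66 = 1.39 − 0.66 = 0.73.
Reliability = 0.73 / 1.34 = 0.545.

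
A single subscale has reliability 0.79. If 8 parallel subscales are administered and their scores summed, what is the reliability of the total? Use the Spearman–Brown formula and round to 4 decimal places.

ρ_k = kρ / (1 + (k−1)ρ) = 8·0.79 / (1 + 7·0.79) = 6.320 / 6.530 = 0.9678.

0.9678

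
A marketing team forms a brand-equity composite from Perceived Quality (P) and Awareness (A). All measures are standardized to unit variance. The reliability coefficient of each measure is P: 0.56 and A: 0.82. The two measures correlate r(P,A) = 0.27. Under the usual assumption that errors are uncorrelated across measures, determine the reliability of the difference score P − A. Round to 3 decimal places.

Var(P−A) = 1 + 1 − 2·0.27 = 2 − 0.54 = 1.46.
Because errors are independent across components, Cov(Tᵢ,Tⱼ) = Cov(Xᵢ,Xⱼ); the off-diagonal part of the true-score variance is the same as above.
True-score variance = [0.56 + 0.82] − 0.54 = 1.38 − 0.54 = 0.84.
Reliability = 0.84 / 1.46 = 0.575.

0.575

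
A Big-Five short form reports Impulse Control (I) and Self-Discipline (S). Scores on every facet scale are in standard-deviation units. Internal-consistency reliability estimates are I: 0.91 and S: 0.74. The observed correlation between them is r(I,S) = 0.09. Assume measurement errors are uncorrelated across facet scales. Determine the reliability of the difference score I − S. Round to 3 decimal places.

0.808

Var(I−S) = 1 + 1 − 2·0.09 = 2 − 0.18 = 1.82.
Because errors are independent across components, Cov(Tᵢ,Tⱼ) = Cov(Xᵢ,Xⱼ); the off-diagonal part of the true-score variance is the same as above.
True-score variance = [0.91 + 0.74] − 0.18 = 1.65 − 0.18 = 1.47.
Reliability = 1.47 / 1.82 = 0.808.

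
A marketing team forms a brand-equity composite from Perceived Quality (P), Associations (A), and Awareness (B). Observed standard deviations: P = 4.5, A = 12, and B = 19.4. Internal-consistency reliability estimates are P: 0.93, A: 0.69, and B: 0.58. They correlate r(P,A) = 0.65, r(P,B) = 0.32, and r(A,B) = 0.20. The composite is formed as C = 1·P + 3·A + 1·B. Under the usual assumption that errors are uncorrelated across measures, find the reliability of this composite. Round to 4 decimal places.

0.7493

Var(C) = 4.5² + 3²·12² + 19.4² + 2·[3·4.5·12·0.65 + 4.5·19.4·0.32 + 3·12·19.4·0.20] = 1692.61 + 545.832 = 2238.44.
Under uncorrelated errors the observed covariances equal the true-score covariances, so only the own-variance terms attenuate.
True-score variance = [4.5²·0.93 + 3²·12²·0.69 + 19.4²·0.58] + 545.832 = 1131.36 + 545.832 = 1677.19.
Reliability = 1677.19 / 2238.44 = 0.7493.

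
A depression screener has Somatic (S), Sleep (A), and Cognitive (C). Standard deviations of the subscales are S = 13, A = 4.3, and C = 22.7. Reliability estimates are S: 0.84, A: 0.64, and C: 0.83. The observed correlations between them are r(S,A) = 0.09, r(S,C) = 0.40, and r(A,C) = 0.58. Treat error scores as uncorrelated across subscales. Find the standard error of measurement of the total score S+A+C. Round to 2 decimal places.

11.01

Var(total) = 702.78 + 359.37 = 1062.15.
True-score variance = 581.484 + 359.37 = 940.854, so reliability = 0.8858.
Error variance = 1062.15 − 940.854 = 121.296; SEM = √121.296 = 11.01.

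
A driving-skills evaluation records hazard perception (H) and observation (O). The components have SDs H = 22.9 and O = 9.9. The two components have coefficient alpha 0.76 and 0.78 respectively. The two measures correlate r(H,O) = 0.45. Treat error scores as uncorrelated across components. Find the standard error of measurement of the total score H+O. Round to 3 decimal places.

12.142

Var(total) = 622.42 + 204.039 = 826.459.
True-score variance = 474.999 + 204.039 = 679.038, so reliability = 0.8216.
Error variance = 826.459 − 679.038 = 147.421; SEM = √147.421 = 12.142.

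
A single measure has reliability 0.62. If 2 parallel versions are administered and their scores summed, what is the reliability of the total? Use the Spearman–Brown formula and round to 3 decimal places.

0.765

ρ_k = kρ / (1 + (k−1)ρ) = 2·0.62 / (1 + 1·0.62) = 1.240 / 1.620 = 0.765.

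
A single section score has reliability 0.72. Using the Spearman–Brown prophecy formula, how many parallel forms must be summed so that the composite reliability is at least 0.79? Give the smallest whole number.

2

k ≥ ρ*(1−ρ₁)/(ρ₁(1−ρ*)) = 0.79·0.28 / (0.72·0.21) = 1.463.
Smallest integer k = 2.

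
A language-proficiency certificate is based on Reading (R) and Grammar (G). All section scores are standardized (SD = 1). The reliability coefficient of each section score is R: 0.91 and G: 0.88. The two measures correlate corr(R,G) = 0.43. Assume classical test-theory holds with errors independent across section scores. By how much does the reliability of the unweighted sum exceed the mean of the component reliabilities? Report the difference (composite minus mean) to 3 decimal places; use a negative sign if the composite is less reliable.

0.032

Var(sum) = 2 + 0.86 = 2.86; true-score variance = 1.79 + 0.86 = 2.65; composite reliability = 0.9266.
Mean component reliability = 0.8950.
Difference = 0.9266 − 0.8950 = 0.032.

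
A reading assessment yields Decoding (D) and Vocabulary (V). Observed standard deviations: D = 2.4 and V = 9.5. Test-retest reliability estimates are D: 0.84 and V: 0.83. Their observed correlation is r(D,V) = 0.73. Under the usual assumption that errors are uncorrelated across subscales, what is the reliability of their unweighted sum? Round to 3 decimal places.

Var(D+V) = 2.4² + 9.5² + 2·[2.4·9.5·0.73] = 96.01 + 33.288 = 129.298.
With uncorrelated errors the cross-covariances are all true-score covariance, so they carry over unchanged; only the diagonal terms shrink to ρᵢσᵢ².
True-score variance = [2.4²·0.84 + 9.5²·0.83] + 33.288 = 79.7459 + 33.288 = 113.034.
Reliability = 113.034 / 129.298 = 0.874.

0.874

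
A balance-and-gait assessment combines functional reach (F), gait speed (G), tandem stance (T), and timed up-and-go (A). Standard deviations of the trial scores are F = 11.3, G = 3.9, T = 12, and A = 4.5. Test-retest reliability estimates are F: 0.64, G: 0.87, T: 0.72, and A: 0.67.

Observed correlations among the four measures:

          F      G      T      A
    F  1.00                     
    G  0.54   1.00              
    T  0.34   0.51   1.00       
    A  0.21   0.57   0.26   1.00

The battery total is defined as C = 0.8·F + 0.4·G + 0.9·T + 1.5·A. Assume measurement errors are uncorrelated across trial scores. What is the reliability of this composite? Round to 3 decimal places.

0.816

Var(C) = 0.8²·11.3² + 0.4²·3.9² + 0.9²·12² + 1.5²·4.5² + 2·[0.32·11.3·3.9·0.54 + 0.72·11.3·12·0.34 + 1.2·11.3·4.5·0.21 + 0.36·3.9·12·0.51 + 0.6·3.9·4.5·0.57 + 1.35·12·4.5·0.26] = 246.358 + 174.346 = 420.704.
Because errors are independent across components, Cov(Tᵢ,Tⱼ) = Cov(Xᵢ,Xⱼ); the off-diagonal part of the true-score variance is the same as above.
True-score variance = [0.8²·11.3²·0.64 + 0.4²·3.9²·0.87 + 0.9²·12²·0.72 + 1.5²·4.5²·0.67] + 174.346 = 168.927 + 174.346 = 343.273.
Reliability = 343.273 / 420.704 = 0.816.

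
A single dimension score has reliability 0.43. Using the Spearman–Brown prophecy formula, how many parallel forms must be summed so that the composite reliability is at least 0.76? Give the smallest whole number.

k ≥ ρ*(1−ρ₁)/(ρ₁(1−ρ*)) = 0.76·0.57 / (0.43·0.24) = 4.198.
Smallest integer k = 5.

5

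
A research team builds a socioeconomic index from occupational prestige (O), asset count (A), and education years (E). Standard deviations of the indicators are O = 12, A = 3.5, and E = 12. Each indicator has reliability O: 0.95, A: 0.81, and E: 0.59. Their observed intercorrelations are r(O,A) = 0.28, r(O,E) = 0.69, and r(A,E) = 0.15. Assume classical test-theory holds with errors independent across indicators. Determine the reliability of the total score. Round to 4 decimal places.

Var(O+A+E) = 12² + 3.5² + 12² + 2·[12·3.5·0.28 + 12·12·0.69 + 3.5·12·0.15] = 300.25 + 234.84 = 535.09.
With uncorrelated errors the cross-covariances are all true-score covariance, so they carry over unchanged; only the diagonal terms shrink to ρᵢσᵢ².
True-score variance = [12²·0.95 + 3.5²·0.81 + 12²·0.59] + 234.84 = 231.682 + 234.84 = 466.522.
Reliability = 466.522 / 535.09 = 0.8719.

0.8719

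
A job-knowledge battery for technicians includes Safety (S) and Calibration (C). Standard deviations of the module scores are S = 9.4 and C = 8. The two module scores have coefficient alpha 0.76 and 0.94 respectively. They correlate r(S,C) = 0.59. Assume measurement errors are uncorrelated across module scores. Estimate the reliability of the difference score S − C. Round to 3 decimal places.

0.606

Var(S−C) = 9.4² + 8² − 2·9.4·8·0.59 = 152.36 − 88.736 = 63.624.
With uncorrelated errors the cross-covariances are all true-score covariance, so they carry over unchanged; only the diagonal terms shrink to ρᵢσᵢ².
True-score variance = [9.4²·0.76 + 8²·0.94] − 88.736 = 127.314 − 88.736 = 38.5776.
Reliability = 38.5776 / 63.624 = 0.606.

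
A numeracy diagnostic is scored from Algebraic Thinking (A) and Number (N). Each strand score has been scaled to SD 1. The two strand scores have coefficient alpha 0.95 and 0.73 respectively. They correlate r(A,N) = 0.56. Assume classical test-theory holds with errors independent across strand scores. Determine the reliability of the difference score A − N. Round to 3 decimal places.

0.636

Var(A−N) = 1 + 1 − 2·0.56 = 2 − 1.12 = 0.88.
With uncorrelated errors the cross-covariances are all true-score covariance, so they carry over unchanged; only the diagonal terms shrink to ρᵢσᵢ².
True-score variance = [0.95 + 0.73] − 1.12 = 1.68 − 1.12 = 0.56.
Reliability = 0.56 / 0.88 = 0.636.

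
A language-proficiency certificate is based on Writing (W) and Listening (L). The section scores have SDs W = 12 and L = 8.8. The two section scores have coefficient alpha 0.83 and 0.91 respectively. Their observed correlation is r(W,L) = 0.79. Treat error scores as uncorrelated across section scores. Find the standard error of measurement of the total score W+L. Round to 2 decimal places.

5.61

Var(total) = 221.44 + 166.848 = 388.288.
True-score variance = 189.99 + 166.848 = 356.838, so reliability = 0.9190.
Error variance = 388.288 − 356.838 = 31.4496; SEM = √31.4496 = 5.61.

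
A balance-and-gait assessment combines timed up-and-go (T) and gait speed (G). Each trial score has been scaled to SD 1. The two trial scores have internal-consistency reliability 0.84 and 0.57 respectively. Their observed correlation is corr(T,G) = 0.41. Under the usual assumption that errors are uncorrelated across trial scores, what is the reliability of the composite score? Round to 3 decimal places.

Var(T+G) = 2 + 2·[0.41] = 2 + 0.82 = 2.82.
Because errors are independent across components, Cov(Tᵢ,Tⱼ) = Cov(Xᵢ,Xⱼ); the off-diagonal part of the true-score variance is the same as above.
True-score variance = [0.84 + 0.57] + 0.82 = 1.41 + 0.82 = 2.23.
Reliability = 2.23 / 2.82 = 0.791.

0.791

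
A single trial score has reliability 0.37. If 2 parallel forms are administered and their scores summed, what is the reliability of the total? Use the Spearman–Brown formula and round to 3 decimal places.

ρ_k = kρ / (1 + (k−1)ρ) = 2·0.37 / (1 + 1·0.37) = 0.740 / 1.370 = 0.540.

0.540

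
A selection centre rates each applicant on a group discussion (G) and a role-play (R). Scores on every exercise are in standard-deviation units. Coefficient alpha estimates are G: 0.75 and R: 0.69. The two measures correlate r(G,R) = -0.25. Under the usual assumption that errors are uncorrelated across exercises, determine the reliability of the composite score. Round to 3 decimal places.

0.627

Var(G+R) = 2 + 2·[(-0.25)] = 2 − 0.5 = 1.5.
With uncorrelated errors the cross-covariances are all true-score covariance, so they carry over unchanged; only the diagonal terms shrink to ρᵢσᵢ².
True-score variance = [0.75 + 0.69] − 0.5 = 1.44 − 0.5 = 0.94.
Reliability = 0.94 / 1.5 = 0.627.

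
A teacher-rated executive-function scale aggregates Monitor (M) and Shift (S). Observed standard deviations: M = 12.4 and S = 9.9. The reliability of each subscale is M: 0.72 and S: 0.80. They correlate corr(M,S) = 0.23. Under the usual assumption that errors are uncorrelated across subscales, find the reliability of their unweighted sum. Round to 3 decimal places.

0.797

Var(M+S) = 12.4² + 9.9² + 2·[12.4·9.9·0.23] = 251.77 + 56.4696 = 308.24.
With uncorrelated errors the cross-covariances are all true-score covariance, so they carry over unchanged; only the diagonal terms shrink to ρᵢσᵢ².
True-score variance = [12.4²·0.72 + 9.9²·0.80] + 56.4696 = 189.115 + 56.4696 = 245.585.
Reliability = 245.585 / 308.24 = 0.797.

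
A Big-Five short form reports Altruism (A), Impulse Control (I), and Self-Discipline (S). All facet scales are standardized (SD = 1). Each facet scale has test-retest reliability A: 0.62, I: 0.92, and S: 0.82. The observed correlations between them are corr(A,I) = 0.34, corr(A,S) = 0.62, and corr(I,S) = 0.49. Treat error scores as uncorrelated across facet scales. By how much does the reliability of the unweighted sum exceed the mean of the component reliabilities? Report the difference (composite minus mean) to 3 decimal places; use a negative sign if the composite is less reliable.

Var(sum) = 3 + 2.9 = 5.9; true-score variance = 2.36 + 2.9 = 5.26; composite reliability = 0.8915.
Mean component reliability = 0.7867.
Difference = 0.8915 − 0.7867 = 0.105.

0.105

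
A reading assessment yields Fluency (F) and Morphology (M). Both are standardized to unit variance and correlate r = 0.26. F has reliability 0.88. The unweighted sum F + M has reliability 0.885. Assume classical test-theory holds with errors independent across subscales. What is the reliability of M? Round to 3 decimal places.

0.830

Var(F+M) = 2 + 2·0.26 = 2.520.
True-score variance = ρ_F + ρ_M + 2·0.26, so 0.885 = (0.88 + ρ_M + 0.52) / 2.520.
ρ_M = 0.885·2.520 − 0.88 − 0.52 = 0.830.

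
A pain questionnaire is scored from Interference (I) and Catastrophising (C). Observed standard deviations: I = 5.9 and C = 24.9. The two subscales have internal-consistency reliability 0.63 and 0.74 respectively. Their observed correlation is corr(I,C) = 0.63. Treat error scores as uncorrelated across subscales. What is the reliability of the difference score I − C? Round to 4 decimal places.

0.6294

Var(I−C) = 5.9² + 24.9² − 2·5.9·24.9·0.63 = 654.82 − 185.107 = 469.713.
Under uncorrelated errors the observed covariances equal the true-score covariances, so only the own-variance terms attenuate.
True-score variance = [5.9²·0.63 + 24.9²·0.74] − 185.107 = 480.738 − 185.107 = 295.631.
Reliability = 295.631 / 469.713 = 0.6294.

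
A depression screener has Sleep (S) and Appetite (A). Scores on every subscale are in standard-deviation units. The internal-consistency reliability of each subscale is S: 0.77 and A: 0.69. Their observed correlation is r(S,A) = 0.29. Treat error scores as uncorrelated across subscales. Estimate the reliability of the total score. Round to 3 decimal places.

0.791

Var(S+A) = 2 + 2·[0.29] = 2 + 0.58 = 2.58.
With uncorrelated errors the cross-covariances are all true-score covariance, so they carry over unchanged; only the diagonal terms shrink to ρᵢσᵢ².
True-score variance = [0.77 + 0.69] + 0.58 = 1.46 + 0.58 = 2.04.
Reliability = 2.04 / 2.58 = 0.791.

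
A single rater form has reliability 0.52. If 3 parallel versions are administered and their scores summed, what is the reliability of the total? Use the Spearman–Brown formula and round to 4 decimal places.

0.7647

ρ_k = kρ / (1 + (k−1)ρ) = 3·0.52 / (1 + 2·0.52) = 1.560 / 2.040 = 0.7647.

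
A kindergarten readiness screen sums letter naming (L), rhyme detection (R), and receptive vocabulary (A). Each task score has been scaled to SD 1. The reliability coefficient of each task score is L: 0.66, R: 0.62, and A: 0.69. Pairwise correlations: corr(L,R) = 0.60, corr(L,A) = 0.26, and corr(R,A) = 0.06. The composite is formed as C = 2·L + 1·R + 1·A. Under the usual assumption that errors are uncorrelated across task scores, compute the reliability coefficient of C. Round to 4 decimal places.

0.7856

Var(C) = 2² + 1 + 1 + 2·[2·0.60 + 2·0.26 + 0.06] = 6 + 3.56 = 9.56.
With uncorrelated errors the cross-covariances are all true-score covariance, so they carry over unchanged; only the diagonal terms shrink to ρᵢσᵢ².
True-score variance = [2²·0.66 + 0.62 + 0.69] + 3.56 = 3.95 + 3.56 = 7.51.
Reliability = 7.51 / 9.56 = 0.7856.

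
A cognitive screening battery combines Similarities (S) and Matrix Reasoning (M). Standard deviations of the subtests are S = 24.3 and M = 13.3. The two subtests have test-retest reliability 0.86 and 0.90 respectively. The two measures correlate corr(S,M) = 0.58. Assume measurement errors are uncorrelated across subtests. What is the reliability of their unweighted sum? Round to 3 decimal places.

0.912

Var(S+M) = 24.3² + 13.3² + 2·[24.3·13.3·0.58] = 767.38 + 374.9 = 1142.28.
With uncorrelated errors the cross-covariances are all true-score covariance, so they carry over unchanged; only the diagonal terms shrink to ρᵢσᵢ².
True-score variance = [24.3²·0.86 + 13.3²·0.90] + 374.9 = 667.022 + 374.9 = 1041.92.
Reliability = 1041.92 / 1142.28 = 0.912.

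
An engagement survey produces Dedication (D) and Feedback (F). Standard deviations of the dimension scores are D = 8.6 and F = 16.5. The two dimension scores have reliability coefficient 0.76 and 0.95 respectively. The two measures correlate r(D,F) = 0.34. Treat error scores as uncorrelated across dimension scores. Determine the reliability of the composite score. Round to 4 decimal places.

0.9292

Var(D+F) = 8.6² + 16.5² + 2·[8.6·16.5·0.34] = 346.21 + 96.492 = 442.702.
Because errors are independent across components, Cov(Tᵢ,Tⱼ) = Cov(Xᵢ,Xⱼ); the off-diagonal part of the true-score variance is the same as above.
True-score variance = [8.6²·0.76 + 16.5²·0.95] + 96.492 = 314.847 + 96.492 = 411.339.
Reliability = 411.339 / 442.702 = 0.9292.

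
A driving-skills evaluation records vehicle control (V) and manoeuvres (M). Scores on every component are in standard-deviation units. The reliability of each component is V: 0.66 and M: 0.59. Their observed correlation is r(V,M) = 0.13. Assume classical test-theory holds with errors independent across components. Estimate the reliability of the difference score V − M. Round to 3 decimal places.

0.569

Var(V−M) = 1 + 1 − 2·0.13 = 2 − 0.26 = 1.74.
Because errors are independent across components, Cov(Tᵢ,Tⱼ) = Cov(Xᵢ,Xⱼ); the off-diagonal part of the true-score variance is the same as above.
True-score variance = [0.66 + 0.59] − 0.26 = 1.25 − 0.26 = 0.99.
Reliability = 0.99 / 1.74 = 0.569.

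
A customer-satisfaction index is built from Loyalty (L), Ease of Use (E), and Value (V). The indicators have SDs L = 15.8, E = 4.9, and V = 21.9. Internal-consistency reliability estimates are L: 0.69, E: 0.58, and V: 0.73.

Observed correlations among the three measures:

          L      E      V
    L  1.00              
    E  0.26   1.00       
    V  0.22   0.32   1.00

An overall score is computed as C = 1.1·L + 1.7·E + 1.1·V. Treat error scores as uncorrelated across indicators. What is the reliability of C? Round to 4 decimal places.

Var(C) = 1.1²·15.8² + 1.7²·4.9² + 1.1²·21.9² + 2·[1.87·15.8·4.9·0.26 + 1.21·15.8·21.9·0.22 + 1.87·4.9·21.9·0.32] = 951.781 + 387.933 = 1339.71.
With uncorrelated errors the cross-covariances are all true-score covariance, so they carry over unchanged; only the diagonal terms shrink to ρᵢσᵢ².
True-score variance = [1.1²·15.8²·0.69 + 1.7²·4.9²·0.58 + 1.1²·21.9²·0.73] + 387.933 = 672.31 + 387.933 = 1060.24.
Reliability = 1060.24 / 1339.71 = 0.7914.

0.7914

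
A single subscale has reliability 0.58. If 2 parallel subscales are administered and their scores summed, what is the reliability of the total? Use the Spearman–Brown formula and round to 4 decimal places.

0.7342

ρ_k = kρ / (1 + (k−1)ρ) = 2·0.58 / (1 + 1·0.58) = 1.160 / 1.580 = 0.7342.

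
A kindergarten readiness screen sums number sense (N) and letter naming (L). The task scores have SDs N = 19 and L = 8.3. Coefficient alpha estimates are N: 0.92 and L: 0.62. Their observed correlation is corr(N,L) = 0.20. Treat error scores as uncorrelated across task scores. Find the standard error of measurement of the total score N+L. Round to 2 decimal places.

Var(total) = 429.89 + 63.08 = 492.97.
True-score variance = 374.832 + 63.08 = 437.912, so reliability = 0.8883.
Error variance = 492.97 − 437.912 = 55.0582; SEM = √55.0582 = 7.42.

7.42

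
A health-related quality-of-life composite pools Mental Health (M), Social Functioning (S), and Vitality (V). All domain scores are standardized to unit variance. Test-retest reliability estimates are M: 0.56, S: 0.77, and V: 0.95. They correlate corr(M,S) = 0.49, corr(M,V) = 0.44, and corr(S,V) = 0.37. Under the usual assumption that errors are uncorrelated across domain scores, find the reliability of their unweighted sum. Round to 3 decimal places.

0.871

Var(M+S+V) = 3 + 2·[0.49 + 0.44 + 0.37] = 3 + 2.6 = 5.6.
Because errors are independent across components, Cov(Tᵢ,Tⱼ) = Cov(Xᵢ,Xⱼ); the off-diagonal part of the true-score variance is the same as above.
True-score variance = [0.56 + 0.77 + 0.95] + 2.6 = 2.28 + 2.6 = 4.88.
Reliability = 4.88 / 5.6 = 0.871.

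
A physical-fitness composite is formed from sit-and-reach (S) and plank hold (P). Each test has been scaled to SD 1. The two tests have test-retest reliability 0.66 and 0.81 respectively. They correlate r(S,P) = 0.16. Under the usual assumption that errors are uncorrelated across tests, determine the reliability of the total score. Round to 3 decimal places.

Var(S+P) = 2 + 2·[0.16] = 2 + 0.32 = 2.32.
Under uncorrelated errors the observed covariances equal the true-score covariances, so only the own-variance terms attenuate.
True-score variance = [0.66 + 0.81] + 0.32 = 1.47 + 0.32 = 1.79.
Reliability = 1.79 / 2.32 = 0.772.

0.772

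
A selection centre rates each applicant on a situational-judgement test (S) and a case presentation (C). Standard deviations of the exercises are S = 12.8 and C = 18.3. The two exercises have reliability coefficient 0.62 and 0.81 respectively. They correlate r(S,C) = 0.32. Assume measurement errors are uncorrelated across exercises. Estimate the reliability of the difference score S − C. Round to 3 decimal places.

Var(S−C) = 12.8² + 18.3² − 2·12.8·18.3·0.32 = 498.73 − 149.914 = 348.816.
Under uncorrelated errors the observed covariances equal the true-score covariances, so only the own-variance terms attenuate.
True-score variance = [12.8²·0.62 + 18.3²·0.81] − 149.914 = 372.842 − 149.914 = 222.928.
Reliability = 222.928 / 348.816 = 0.639.

0.639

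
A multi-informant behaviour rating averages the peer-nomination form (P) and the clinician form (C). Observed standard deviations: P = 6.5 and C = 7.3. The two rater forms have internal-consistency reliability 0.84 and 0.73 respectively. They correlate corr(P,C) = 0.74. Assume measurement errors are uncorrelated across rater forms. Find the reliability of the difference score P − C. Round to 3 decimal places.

Var(P−C) = 6.5² + 7.3² − 2·6.5·7.3·0.74 = 95.54 − 70.226 = 25.314.
Under uncorrelated errors the observed covariances equal the true-score covariances, so only the own-variance terms attenuate.
True-score variance = [6.5²·0.84 + 7.3²·0.73] − 70.226 = 74.3917 − 70.226 = 4.1657.
Reliability = 4.1657 / 25.314 = 0.165.

0.165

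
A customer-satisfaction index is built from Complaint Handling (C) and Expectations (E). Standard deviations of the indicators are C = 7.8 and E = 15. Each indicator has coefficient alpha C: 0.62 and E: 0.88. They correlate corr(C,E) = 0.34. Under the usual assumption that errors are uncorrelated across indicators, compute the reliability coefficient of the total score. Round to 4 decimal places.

Var(C+E) = 7.8² + 15² + 2·[7.8·15·0.34] = 285.84 + 79.56 = 365.4.
Under uncorrelated errors the observed covariances equal the true-score covariances, so only the own-variance terms attenuate.
True-score variance = [7.8²·0.62 + 15²·0.88] + 79.56 = 235.721 + 79.56 = 315.281.
Reliability = 315.281 / 365.4 = 0.8628.

0.8628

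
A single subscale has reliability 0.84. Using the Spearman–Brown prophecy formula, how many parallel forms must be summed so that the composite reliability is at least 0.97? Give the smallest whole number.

7

k ≥ ρ*(1−ρ₁)/(ρ₁(1−ρ*)) = 0.97·0.16 / (0.84·0.03) = 6.159.
Smallest integer k = 7.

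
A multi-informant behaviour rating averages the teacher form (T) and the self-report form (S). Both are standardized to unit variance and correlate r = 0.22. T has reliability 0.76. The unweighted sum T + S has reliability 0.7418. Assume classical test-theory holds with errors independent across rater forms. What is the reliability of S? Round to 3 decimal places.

Var(T+S) = 2 + 2·0.22 = 2.440.
True-score variance = ρ_T + ρ_S + 2·0.22, so 0.7418 = (0.76 + ρ_S + 0.44) / 2.440.
ρ_S = 0.7418·2.440 − 0.76 − 0.44 = 0.610.

0.610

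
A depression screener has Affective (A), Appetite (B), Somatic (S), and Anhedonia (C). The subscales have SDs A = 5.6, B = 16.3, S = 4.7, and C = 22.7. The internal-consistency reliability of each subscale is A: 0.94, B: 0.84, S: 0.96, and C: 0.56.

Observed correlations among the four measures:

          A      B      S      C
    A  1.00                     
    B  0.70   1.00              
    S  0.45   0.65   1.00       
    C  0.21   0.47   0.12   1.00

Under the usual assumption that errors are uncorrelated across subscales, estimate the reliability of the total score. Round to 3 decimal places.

0.820

Var(A+B+S+C) = 5.6² + 16.3² + 4.7² + 22.7² + 2·[5.6·16.3·0.70 + 5.6·4.7·0.45 + 5.6·22.7·0.21 + 16.3·4.7·0.65 + 16.3·22.7·0.47 + 4.7·22.7·0.12] = 834.43 + 677.878 = 1512.31.
Under uncorrelated errors the observed covariances equal the true-score covariances, so only the own-variance terms attenuate.
True-score variance = [5.6²·0.94 + 16.3²·0.84 + 4.7²·0.96 + 22.7²·0.56] + 677.878 = 562.427 + 677.878 = 1240.31.
Reliability = 1240.31 / 1512.31 = 0.820.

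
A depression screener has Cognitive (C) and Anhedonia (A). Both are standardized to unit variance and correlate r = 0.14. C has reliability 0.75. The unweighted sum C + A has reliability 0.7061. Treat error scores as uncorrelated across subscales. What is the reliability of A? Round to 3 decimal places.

Var(C+A) = 2 + 2·0.14 = 2.280.
True-score variance = ρ_C + ρ_A + 2·0.14, so 0.7061 = (0.75 + ρ_A + 0.28) / 2.280.
ρ_A = 0.7061·2.280 − 0.75 − 0.28 = 0.580.

0.580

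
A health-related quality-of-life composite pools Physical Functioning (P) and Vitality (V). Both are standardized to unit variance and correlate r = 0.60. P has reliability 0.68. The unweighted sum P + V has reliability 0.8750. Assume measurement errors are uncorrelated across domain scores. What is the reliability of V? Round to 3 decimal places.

0.920

Var(P+V) = 2 + 2·0.60 = 3.200.
True-score variance = ρ_P + ρ_V + 2·0.60, so 0.8750 = (0.68 + ρ_V + 1.20) / 3.200.
ρ_V = 0.8750·3.200 − 0.68 − 1.20 = 0.920.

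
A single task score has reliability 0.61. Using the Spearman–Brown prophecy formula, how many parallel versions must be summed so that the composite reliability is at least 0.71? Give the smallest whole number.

k ≥ ρ*(1−ρ₁)/(ρ₁(1−ρ*)) = 0.71·0.39 / (0.61·0.29) = 1.565.
Smallest integer k = 2.

2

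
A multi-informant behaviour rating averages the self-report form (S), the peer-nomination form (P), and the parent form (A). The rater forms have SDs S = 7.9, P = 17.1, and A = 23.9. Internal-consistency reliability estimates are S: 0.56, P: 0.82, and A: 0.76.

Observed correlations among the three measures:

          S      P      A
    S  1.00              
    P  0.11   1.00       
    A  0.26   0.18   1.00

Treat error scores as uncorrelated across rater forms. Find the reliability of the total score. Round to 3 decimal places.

Var(S+P+A) = 7.9² + 17.1² + 23.9² + 2·[7.9·17.1·0.11 + 7.9·23.9·0.26 + 17.1·23.9·0.18] = 926.03 + 275.029 = 1201.06.
With uncorrelated errors the cross-covariances are all true-score covariance, so they carry over unchanged; only the diagonal terms shrink to ρᵢσᵢ².
True-score variance = [7.9²·0.56 + 17.1²·0.82 + 23.9²·0.76] + 275.029 = 708.845 + 275.029 = 983.875.
Reliability = 983.875 / 1201.06 = 0.819.

0.819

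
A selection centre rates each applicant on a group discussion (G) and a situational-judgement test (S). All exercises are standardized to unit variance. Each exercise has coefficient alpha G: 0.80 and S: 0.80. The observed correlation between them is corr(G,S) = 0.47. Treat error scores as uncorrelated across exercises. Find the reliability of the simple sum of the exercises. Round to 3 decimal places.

0.864

Var(G+S) = 2 + 2·[0.47] = 2 + 0.94 = 2.94.
Under uncorrelated errors the observed covariances equal the true-score covariances, so only the own-variance terms attenuate.
True-score variance = [0.80 + 0.80] + 0.94 = 1.6 + 0.94 = 2.54.
Reliability = 2.54 / 2.94 = 0.864.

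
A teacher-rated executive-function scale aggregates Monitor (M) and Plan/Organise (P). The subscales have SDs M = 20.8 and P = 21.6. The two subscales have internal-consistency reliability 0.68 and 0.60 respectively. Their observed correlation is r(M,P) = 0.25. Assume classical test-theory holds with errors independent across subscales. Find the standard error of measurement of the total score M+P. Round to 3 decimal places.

18.030

Var(total) = 899.2 + 224.64 = 1123.84.
True-score variance = 574.131 + 224.64 = 798.771, so reliability = 0.7108.
Error variance = 1123.84 − 798.771 = 325.069; SEM = √325.069 = 18.030.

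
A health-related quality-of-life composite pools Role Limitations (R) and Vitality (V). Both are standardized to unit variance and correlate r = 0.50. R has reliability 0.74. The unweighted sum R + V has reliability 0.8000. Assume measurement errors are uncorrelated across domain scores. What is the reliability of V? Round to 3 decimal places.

Var(R+V) = 2 + 2·0.50 = 3.000.
True-score variance = ρ_R + ρ_V + 2·0.50, so 0.8000 = (0.74 + ρ_V + 1.00) / 3.000.
ρ_V = 0.8000·3.000 − 0.74 − 1.00 = 0.660.

0.660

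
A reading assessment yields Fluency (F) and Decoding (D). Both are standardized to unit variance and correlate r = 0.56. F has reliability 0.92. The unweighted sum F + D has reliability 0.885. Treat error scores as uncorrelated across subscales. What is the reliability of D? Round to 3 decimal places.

0.721

Var(F+D) = 2 + 2·0.56 = 3.120.
True-score variance = ρ_F + ρ_D + 2·0.56, so 0.885 = (0.92 + ρ_D + 1.12) / 3.120.
ρ_D = 0.885·3.120 − 0.92 − 1.12 = 0.721.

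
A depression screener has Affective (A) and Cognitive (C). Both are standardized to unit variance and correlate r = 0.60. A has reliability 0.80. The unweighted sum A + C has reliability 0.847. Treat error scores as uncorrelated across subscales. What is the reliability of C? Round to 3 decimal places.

Var(A+C) = 2 + 2·0.60 = 3.200.
True-score variance = ρ_A + ρ_C + 2·0.60, so 0.847 = (0.80 + ρ_C + 1.20) / 3.200.
ρ_C = 0.847·3.200 − 0.80 − 1.20 = 0.710.

0.710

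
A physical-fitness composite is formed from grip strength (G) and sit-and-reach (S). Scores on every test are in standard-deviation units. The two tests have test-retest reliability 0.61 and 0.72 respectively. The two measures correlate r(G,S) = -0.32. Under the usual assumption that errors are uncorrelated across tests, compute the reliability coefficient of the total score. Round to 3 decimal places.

0.507

Var(G+S) = 2 + 2·[(-0.32)] = 2 − 0.64 = 1.36.
Because errors are independent across components, Cov(Tᵢ,Tⱼ) = Cov(Xᵢ,Xⱼ); the off-diagonal part of the true-score variance is the same as above.
True-score variance = [0.61 + 0.72] − 0.64 = 1.33 − 0.64 = 0.69.
Reliability = 0.69 / 1.36 = 0.507.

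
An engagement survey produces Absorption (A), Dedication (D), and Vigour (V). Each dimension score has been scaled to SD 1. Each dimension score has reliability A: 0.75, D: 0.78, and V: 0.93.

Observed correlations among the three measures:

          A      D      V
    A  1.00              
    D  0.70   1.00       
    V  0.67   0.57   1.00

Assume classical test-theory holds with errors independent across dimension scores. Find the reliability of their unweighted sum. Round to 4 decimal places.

0.9215

Var(A+D+V) = 3 + 2·[0.70 + 0.67 + 0.57] = 3 + 3.88 = 6.88.
Because errors are independent across components, Cov(Tᵢ,Tⱼ) = Cov(Xᵢ,Xⱼ); the off-diagonal part of the true-score variance is the same as above.
True-score variance = [0.75 + 0.78 + 0.93] + 3.88 = 2.46 + 3.88 = 6.34.
Reliability = 6.34 / 6.88 = 0.9215.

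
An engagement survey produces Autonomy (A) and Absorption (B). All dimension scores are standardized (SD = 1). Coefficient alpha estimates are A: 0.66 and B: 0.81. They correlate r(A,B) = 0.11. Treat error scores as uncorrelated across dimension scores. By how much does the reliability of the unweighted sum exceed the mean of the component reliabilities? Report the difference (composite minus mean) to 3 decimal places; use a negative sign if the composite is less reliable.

0.026

Var(sum) = 2 + 0.22 = 2.22; true-score variance = 1.47 + 0.22 = 1.69; composite reliability = 0.7613.
Mean component reliability = 0.7350.
Difference = 0.7613 − 0.7350 = 0.026.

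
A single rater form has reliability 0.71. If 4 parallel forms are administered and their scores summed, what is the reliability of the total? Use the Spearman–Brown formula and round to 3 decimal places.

ρ_k = kρ / (1 + (k−1)ρ) = 4·0.71 / (1 + 3·0.71) = 2.840 / 3.130 = 0.907.

0.907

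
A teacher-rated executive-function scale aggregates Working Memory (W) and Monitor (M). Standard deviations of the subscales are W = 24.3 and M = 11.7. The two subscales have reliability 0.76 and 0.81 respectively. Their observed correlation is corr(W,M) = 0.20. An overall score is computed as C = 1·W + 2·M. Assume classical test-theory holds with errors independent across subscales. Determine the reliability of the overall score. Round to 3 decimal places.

0.820

Var(C) = 24.3² + 2²·11.7² + 2·[2·24.3·11.7·0.20] = 1138.05 + 227.448 = 1365.5.
Under uncorrelated errors the observed covariances equal the true-score covariances, so only the own-variance terms attenuate.
True-score variance = [24.3²·0.76 + 2²·11.7²·0.81] + 227.448 = 892.296 + 227.448 = 1119.74.
Reliability = 1119.74 / 1365.5 = 0.820.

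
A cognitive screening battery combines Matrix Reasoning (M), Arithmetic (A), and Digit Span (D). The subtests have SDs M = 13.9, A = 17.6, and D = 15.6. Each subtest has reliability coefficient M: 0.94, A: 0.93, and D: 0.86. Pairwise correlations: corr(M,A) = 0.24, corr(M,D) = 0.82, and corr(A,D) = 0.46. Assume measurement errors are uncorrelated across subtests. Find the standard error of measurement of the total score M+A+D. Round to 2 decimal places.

8.21

Var(total) = 746.33 + 725.64 = 1471.97.
True-score variance = 678.984 + 725.64 = 1404.62, so reliability = 0.9542.
Error variance = 1471.97 − 1404.62 = 67.3462; SEM = √67.3462 = 8.21.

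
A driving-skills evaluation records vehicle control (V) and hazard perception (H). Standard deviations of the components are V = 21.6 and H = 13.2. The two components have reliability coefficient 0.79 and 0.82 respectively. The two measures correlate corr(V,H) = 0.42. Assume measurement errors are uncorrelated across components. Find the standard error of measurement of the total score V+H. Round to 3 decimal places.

11.373

Var(total) = 640.8 + 239.501 = 880.301.
True-score variance = 511.459 + 239.501 = 750.96, so reliability = 0.8531.
Error variance = 880.301 − 750.96 = 129.341; SEM = √129.341 = 11.373.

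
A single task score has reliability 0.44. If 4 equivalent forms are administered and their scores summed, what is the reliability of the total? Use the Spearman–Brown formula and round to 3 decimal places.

0.759

ρ_k = kρ / (1 + (k−1)ρ) = 4·0.44 / (1 + 3·0.44) = 1.760 / 2.320 = 0.759.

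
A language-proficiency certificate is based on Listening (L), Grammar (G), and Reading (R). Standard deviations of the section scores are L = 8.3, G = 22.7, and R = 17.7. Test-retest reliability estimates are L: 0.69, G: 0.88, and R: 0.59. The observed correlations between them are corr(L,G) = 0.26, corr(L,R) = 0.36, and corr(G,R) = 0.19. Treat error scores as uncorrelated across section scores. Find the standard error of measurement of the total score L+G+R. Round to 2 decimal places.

14.55

Var(total) = 897.47 + 356.429 = 1253.9.
True-score variance = 685.83 + 356.429 = 1042.26, so reliability = 0.8312.
Error variance = 1253.9 − 1042.26 = 211.64; SEM = √211.64 = 14.55.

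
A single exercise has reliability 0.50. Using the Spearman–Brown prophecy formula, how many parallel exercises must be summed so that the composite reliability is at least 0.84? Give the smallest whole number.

6

k ≥ ρ*(1−ρ₁)/(ρ₁(1−ρ*)) = 0.84·0.50 / (0.50·0.16) = 5.250.
Smallest integer k = 6.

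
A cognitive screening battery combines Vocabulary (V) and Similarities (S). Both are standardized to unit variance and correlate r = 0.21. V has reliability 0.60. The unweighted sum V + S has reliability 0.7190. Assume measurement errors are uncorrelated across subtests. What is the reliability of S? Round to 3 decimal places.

0.720

Var(V+S) = 2 + 2·0.21 = 2.420.
True-score variance = ρ_V + ρ_S + 2·0.21, so 0.7190 = (0.60 + ρ_S + 0.42) / 2.420.
ρ_S = 0.7190·2.420 − 0.60 − 0.42 = 0.720.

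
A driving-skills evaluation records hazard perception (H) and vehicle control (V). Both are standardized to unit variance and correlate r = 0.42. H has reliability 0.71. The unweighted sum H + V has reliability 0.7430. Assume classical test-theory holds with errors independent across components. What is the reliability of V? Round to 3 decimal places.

0.560

Var(H+V) = 2 + 2·0.42 = 2.840.
True-score variance = ρ_H + ρ_V + 2·0.42, so 0.7430 = (0.71 + ρ_V + 0.84) / 2.840.
ρ_V = 0.7430·2.840 − 0.71 − 0.84 = 0.560.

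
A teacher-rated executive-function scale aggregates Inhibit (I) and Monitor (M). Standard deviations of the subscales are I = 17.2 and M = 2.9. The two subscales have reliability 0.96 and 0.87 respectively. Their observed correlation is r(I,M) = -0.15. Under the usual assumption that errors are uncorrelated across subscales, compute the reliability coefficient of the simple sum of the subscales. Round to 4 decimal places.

Var(I+M) = 17.2² + 2.9² + 2·[17.2·2.9·(-0.15)] = 304.25 − 14.964 = 289.286.
Under uncorrelated errors the observed covariances equal the true-score covariances, so only the own-variance terms attenuate.
True-score variance = [17.2²·0.96 + 2.9²·0.87] − 14.964 = 291.323 − 14.964 = 276.359.
Reliability = 276.359 / 289.286 = 0.9553.

0.9553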